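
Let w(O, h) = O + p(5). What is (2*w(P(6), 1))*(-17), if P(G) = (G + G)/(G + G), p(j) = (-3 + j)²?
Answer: -170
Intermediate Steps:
P(G) = 1 (P(G) = (2*G)/((2*G)) = (2*G)*(1/(2*G)) = 1)
w(O, h) = 4 + O (w(O, h) = O + (-3 + 5)² = O + 2² = O + 4 = 4 + O)
(2*w(P(6), 1))*(-17) = (2*(4 + 1))*(-17) = (2*5)*(-17) = 10*(-17) = -170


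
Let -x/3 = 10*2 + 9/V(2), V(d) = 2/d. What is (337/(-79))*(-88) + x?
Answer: 22783/79 ≈ 288.39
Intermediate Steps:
x = -87 (x = -3*(10*2 + 9/((2/2))) = -3*(20 + 9/((2*(½)))) = -3*(20 + 9/1) = -3*(20 + 9*1) = -3*(20 + 9) = -3*29 = -87)
(337/(-79))*(-88) + x = (337/(-79))*(-88) - 87 = (337*(-1/79))*(-88) - 87 = -337/79*(-88) - 87 = 29656/79 - 87 = 22783/79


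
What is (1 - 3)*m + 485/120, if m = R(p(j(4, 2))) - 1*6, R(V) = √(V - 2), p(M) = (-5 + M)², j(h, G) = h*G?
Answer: 385/24 - 2*√7 ≈ 10.750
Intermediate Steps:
j(h, G) = G*h
R(V) = √(-2 + V)
m = -6 + √7 (m = √(-2 + (-5 + 2*4)²) - 1*6 = √(-2 + (-5 + 8)²) - 6 = √(-2 + 3²) - 6 = √(-2 + 9) - 6 = √7 - 6 = -6 + √7 ≈ -3.3542)
(1 - 3)*m + 485/120 = (1 - 3)*(-6 + √7) + 485/120 = -2*(-6 + √7) + 485*(1/120) = (12 - 2*√7) + 97/24 = 385/24 - 2*√7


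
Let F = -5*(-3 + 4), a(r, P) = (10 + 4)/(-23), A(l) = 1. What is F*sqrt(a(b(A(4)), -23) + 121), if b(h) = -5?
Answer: -5*sqrt(63687)/23 ≈ -54.862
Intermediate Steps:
a(r, P) = -14/23 (a(r, P) = 14*(-1/23) = -14/23)
F = -5 (F = -5*1 = -5)
F*sqrt(a(b(A(4)), -23) + 121) = -5*sqrt(-14/23 + 121) = -5*sqrt(63687)/23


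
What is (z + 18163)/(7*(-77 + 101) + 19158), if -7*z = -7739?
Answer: 22480/22547 ≈ 0.99703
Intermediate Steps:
z = 7739/7 (z = -1/7*(-7739) = 7739/7 ≈ 1105.6)
(z + 18163)/(7*(-77 + 101) + 19158) = (7739/7 + 18163)/(7*(-77 + 101) + 19158) = 134880/(7*(7*24 + 19158)) = 134880/(7*(168 + 19158)) = (134880/7)/19326 = (134880/7)*(1/19326) = 22480/22547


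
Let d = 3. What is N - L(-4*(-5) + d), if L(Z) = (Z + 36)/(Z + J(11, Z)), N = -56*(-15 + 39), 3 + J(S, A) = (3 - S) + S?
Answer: -30971/23 ≈ -1346.6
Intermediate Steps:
J(S, A) = 0 (J(S, A) = -3 + ((3 - S) + S) = -3 + 3 = 0)
N = -1344 (N = -56*24 = -1344)
L(Z) = (36 + Z)/Z (L(Z) = (Z + 36)/(Z + 0) = (36 + Z)/Z)
N - L(-4*(-5) + d) = -1344 - (36 + (-4*(-5) + 3))/(-4*(-5) + 3) = -1344 - (36 + (20 + 3))/(20 + 3) = -1344 - (36 + 23)/23 = -1344 - 59/23 = -30971/23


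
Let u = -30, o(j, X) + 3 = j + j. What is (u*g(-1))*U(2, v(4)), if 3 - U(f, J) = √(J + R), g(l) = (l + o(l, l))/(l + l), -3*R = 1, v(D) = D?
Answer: -270 + 30*√33 ≈ -97.663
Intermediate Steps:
o(j, X) = -3 + 2*j (o(j, X) = -3 + (j + j) = -3 + 2*j)
R = -⅓ (R = -⅓*1 = -⅓ ≈ -0.33333)
g(l) = (-3 + 3*l)/(2*l) (g(l) = (l + (-3 + 2*l))/(l + l) = (-3 + 3*l)/((2*l)) = (-3 + 3*l)*(1/(2*l)) = (-3 + 3*l)/(2*l))
U(f, J) = 3 - √(-⅓ + J) (U(f, J) = 3 - √(J - ⅓) = 3 - √(-⅓ + J))
(u*g(-1))*U(2, v(4)) = (-45*(-1 - 1)/(-1))*(3 - √(-3 + 9*4)/3) = (-45*(-1)*(-2))*(3 - √(-3 + 36)/3) = (-30*3)*(3 - √33/3) = -90*(3 - √33/3) = -270 + 30*√33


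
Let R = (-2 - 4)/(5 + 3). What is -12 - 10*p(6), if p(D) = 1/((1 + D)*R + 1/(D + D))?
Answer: -312/31 ≈ -10.065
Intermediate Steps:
R = -¾ (R = -6/8 = -6*⅛ = -¾ ≈ -0.75000)
p(D) = 1/(-¾ + 1/(2*D) - 3*D/4) (p(D) = 1/((1 + D)*(-¾) + 1/(D + D)) = 1/((-¾ - 3*D/4) + 1/(2*D)) = 1/(-¾ + 1/(2*D) - 3*D/4))
-12 - 10*p(6) = -12 - 40*6/(2 - 3*6 - 3*6²) = -12 - 40*6/(2 - 18 - 3*36) = -12 - 40*6/(2 - 18 - 108) = -12 - 40*6/(-124) = -12 - 40*6*(-1)/124 = -12 - 10*(-6/31) = -12 + 60/31 = -312/31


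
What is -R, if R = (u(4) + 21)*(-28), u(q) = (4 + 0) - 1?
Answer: 672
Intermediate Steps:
u(q) = 3 (u(q) = 4 - 1 = 3)
R = -672 (R = (3 + 21)*(-28) = 24*(-28) = -672)
-R = -1*(-672) = 672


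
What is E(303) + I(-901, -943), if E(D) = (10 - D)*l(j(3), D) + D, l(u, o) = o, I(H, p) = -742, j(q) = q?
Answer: -89218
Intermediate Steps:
E(D) = D + D*(10 - D) (E(D) = (10 - D)*D + D = D*(10 - D) + D = D + D*(10 - D))
E(303) + I(-901, -943) = 303*(11 - 1*303) - 742 = 303*(11 - 303) - 742 = 303*(-292) - 742 = -88476 - 742 = -89218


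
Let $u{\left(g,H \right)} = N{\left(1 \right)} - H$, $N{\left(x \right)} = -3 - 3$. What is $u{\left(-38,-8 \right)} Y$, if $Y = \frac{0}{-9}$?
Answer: $0$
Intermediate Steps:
$N{\left(x \right)} = -6$ ($N{\left(x \right)} = -3 - 3 = -6$)
$u{\left(g,H \right)} = -6 - H$
$Y = 0$ ($Y = 0 \left(- \frac{1}{9}\right) = 0$)
$u{\left(-38,-8 \right)} Y = \left(-6 - -8\right) 0 = \left(-6 + 8\right) 0 = 2 \cdot 0 = 0$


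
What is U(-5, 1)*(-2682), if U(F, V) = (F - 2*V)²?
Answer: -131418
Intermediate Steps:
U(-5, 1)*(-2682) = (-5 - 2*1)²*(-2682) = (-5 - 2)²*(-2682) = (-7)²*(-2682) = 49*(-2682) = -131418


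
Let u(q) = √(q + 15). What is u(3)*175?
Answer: 525*√2 ≈ 742.46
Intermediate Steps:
u(q) = √(15 + q)
u(3)*175 = √(15 + 3)*175 = √18*175 = (3*√2)*175 = 525*√2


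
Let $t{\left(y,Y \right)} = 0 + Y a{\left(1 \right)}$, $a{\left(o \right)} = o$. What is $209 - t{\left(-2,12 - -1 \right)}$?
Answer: $196$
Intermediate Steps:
$t{\left(y,Y \right)} = Y$ ($t{\left(y,Y \right)} = 0 + Y 1 = 0 + Y = Y$)
$209 - t{\left(-2,12 - -1 \right)} = 209 - \left(12 - -1\right) = 209 - \left(12 + 1\right) = 209 - 13 = 196$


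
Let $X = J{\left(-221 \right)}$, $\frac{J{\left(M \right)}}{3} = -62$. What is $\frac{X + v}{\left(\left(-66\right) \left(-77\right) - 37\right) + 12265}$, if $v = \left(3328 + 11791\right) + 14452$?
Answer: $\frac{1959}{1154} \approx 1.6976$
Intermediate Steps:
$J{\left(M \right)} = -186$ ($J{\left(M \right)} = 3 \left(-62\right) = -186$)
$v = 29571$ ($v = 15119 + 14452 = 29571$)
$X = -186$
$\frac{X + v}{\left(\left(-66\right) \left(-77\right) - 37\right) + 12265} = \frac{-186 + 29571}{\left(\left(-66\right) \left(-77\right) - 37\right) + 12265} = \frac{29385}{\left(5082 - 37\right) + 12265} = \frac{29385}{5045 + 12265} = \frac{29385}{17310} = 29385 \cdot \frac{1}{17310} = \frac{1959}{1154}$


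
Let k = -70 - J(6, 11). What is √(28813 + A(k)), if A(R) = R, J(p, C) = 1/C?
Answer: 2*√869473/11 ≈ 169.54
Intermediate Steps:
k = -771/11 (k = -70 - 1/11 = -771/11 ≈ -70.091)
√(28813 + A(k)) = √(28813 - 771/11) = √(316172/11) = 2*√869473/11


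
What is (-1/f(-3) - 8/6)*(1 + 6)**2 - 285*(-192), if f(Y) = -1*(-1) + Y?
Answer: 328075/6 ≈ 54679.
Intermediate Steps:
f(Y) = 1 + Y
(-1/f(-3) - 8/6)*(1 + 6)**2 - 285*(-192) = (-1/(1 - 3) - 8/6)*(1 + 6)**2 - 285*(-192) = (-1/(-2) - 8*1/6)*7**2 + 54720 = (-1*(-1/2) - 4/3)*49 + 54720 = (1/2 - 4/3)*49 + 54720 = -5/6*49 + 54720 = -245/6 + 54720 = 328075/6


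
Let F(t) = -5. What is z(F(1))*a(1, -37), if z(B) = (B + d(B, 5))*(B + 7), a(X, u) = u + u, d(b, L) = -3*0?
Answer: 740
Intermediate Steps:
d(b, L) = 0
a(X, u) = 2*u
z(B) = B*(7 + B) (z(B) = (B + 0)*(B + 7) = B*(7 + B))
z(F(1))*a(1, -37) = (-5*(7 - 5))*(2*(-37)) = -5*2*(-74) = -10*(-74) = 740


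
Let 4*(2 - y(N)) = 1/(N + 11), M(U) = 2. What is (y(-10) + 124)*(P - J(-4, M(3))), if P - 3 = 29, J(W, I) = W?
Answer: 4527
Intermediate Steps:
y(N) = 2 - 1/(4*(11 + N)) (y(N) = 2 - 1/(4*(N + 11)) = 2 - 1/(4*(11 + N)))
P = 32 (P = 3 + 29 = 32)
(y(-10) + 124)*(P - J(-4, M(3))) = ((87 + 8*(-10))/(4*(11 - 10)) + 124)*(32 - 1*(-4)) = ((¼)*(87 - 80)/1 + 124)*(32 + 4) = ((¼)*1*7 + 124)*36 = (7/4 + 124)*36 = (503/4)*36 = 4527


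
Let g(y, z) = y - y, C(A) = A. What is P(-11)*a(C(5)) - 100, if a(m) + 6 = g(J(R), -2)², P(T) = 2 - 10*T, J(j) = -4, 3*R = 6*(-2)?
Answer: -772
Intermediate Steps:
R = -4 (R = (6*(-2))/3 = (⅓)*(-12) = -4)
P(T) = 2 - 10*T
g(y, z) = 0
a(m) = -6 (a(m) = -6 + 0² = -6 + 0 = -6)
P(-11)*a(C(5)) - 100 = (2 - 10*(-11))*(-6) - 100 = (2 + 110)*(-6) - 100 = 112*(-6) - 100 = -672 - 100 = -772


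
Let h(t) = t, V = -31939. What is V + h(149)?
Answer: -31790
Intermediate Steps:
V + h(149) = -31939 + 149 = -31790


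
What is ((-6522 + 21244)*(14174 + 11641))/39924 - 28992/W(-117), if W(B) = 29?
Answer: 1643987977/192966 ≈ 8519.6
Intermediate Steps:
((-6522 + 21244)*(14174 + 11641))/39924 - 28992/W(-117) = ((-6522 + 21244)*(14174 + 11641))/39924 - 28992/29 = (14722*25815)*(1/39924) - 28992*1/29 = 380048430*(1/39924) - 28992/29 = 63341405/6654 - 28992/29 = 1643987977/192966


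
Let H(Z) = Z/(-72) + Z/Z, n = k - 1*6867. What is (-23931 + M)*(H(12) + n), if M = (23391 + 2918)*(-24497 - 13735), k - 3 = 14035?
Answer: -14427858525063/2 ≈ -7.2139e+12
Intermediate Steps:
k = 14038 (k = 3 + 14035 = 14038)
n = 7171 (n = 14038 - 1*6867 = 14038 - 6867 = 7171)
H(Z) = 1 - Z/72 (H(Z) = Z*(-1/72) + 1 = -Z/72 + 1 = 1 - Z/72)
M = -1005845688 (M = 26309*(-38232) = -1005845688)
(-23931 + M)*(H(12) + n) = (-23931 - 1005845688)*((1 - 1/72*12) + 7171) = -1005869619*((1 - ⅙) + 7171) = -1005869619*(⅚ + 7171) = -1005869619*43031/6 = -14427858525063/2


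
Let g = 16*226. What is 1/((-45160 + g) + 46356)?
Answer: 1/4812 ≈ 0.00020781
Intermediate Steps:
g = 3616
1/((-45160 + g) + 46356) = 1/((-45160 + 3616) + 46356) = 1/(-41544 + 46356) = 1/4812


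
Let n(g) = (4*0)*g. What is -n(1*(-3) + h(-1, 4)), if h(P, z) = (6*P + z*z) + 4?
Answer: 0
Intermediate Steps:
h(P, z) = 4 + z**2 + 6*P (h(P, z) = (6*P + z**2) + 4 = (z**2 + 6*P) + 4 = 4 + z**2 + 6*P)
n(g) = 0 (n(g) = 0*g = 0)
-n(1*(-3) + h(-1, 4)) = -1*0 = 0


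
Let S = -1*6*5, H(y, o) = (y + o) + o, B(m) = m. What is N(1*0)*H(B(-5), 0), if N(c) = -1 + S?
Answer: 155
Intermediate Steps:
H(y, o) = y + 2*o (H(y, o) = (o + y) + o = y + 2*o)
S = -30 (S = -6*5 = -30)
N(c) = -31 (N(c) = -1 - 30 = -31)
N(1*0)*H(B(-5), 0) = -31*(-5 + 2*0) = -31*(-5 + 0) = -31*(-5) = 155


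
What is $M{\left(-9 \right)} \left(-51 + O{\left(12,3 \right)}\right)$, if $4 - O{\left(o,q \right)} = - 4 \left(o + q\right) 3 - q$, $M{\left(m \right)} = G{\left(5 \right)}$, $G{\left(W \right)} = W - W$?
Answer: $0$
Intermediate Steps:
$G{\left(W \right)} = 0$
$M{\left(m \right)} = 0$
$O{\left(o,q \right)} = 4 + 12 o + 13 q$ ($O{\left(o,q \right)} = 4 - \left(- 4 \left(o + q\right) 3 - q\right) = 4 - \left(\left(- 4 o - 4 q\right) 3 - q\right) = 4 - \left(\left(- 12 o - 12 q\right) - q\right) = 4 - \left(- 13 q - 12 o\right) = 4 + \left(12 o + 13 q\right) = 4 + 12 o + 13 q$)
$M{\left(-9 \right)} \left(-51 + O{\left(12,3 \right)}\right) = 0 \left(-51 + \left(4 + 12 \cdot 12 + 13 \cdot 3\right)\right) = 0 \left(-51 + \left(4 + 144 + 39\right)\right) = 0 \left(-51 + 187\right) = 0 \cdot 136 = 0$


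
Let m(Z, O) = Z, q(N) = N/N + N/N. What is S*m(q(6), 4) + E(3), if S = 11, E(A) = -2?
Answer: 20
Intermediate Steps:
q(N) = 2 (q(N) = 1 + 1 = 2)
S*m(q(6), 4) + E(3) = 11*2 - 2 = 22 - 2 = 20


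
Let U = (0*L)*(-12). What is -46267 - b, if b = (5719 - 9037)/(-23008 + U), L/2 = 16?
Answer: -532257227/11504 ≈ -46267.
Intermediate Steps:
L = 32 (L = 2*16 = 32)
U = 0 (U = (0*32)*(-12) = 0*(-12) = 0)
b = 1659/11504 (b = (5719 - 9037)/(-23008 + 0) = -3318/(-23008) = -3318*(-1/23008) = 1659/11504 ≈ 0.14421)
-46267 - b = -46267 - 1*1659/11504 = -46267 - 1659/11504 = -532257227/11504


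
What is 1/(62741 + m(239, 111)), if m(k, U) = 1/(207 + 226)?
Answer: 433/27166854 ≈ 1.5939e-5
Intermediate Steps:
m(k, U) = 1/433
1/(62741 + m(239, 111)) = 1/(62741 + 1/433) = 1/(27166854/433) = 433/27166854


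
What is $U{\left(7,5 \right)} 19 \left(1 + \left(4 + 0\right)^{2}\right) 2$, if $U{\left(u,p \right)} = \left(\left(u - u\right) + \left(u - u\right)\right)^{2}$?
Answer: $0$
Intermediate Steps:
$U{\left(u,p \right)} = 0$ ($U{\left(u,p \right)} = \left(0 + 0\right)^{2} = 0^{2} = 0$)
$U{\left(7,5 \right)} 19 \left(1 + \left(4 + 0\right)^{2}\right) 2 = 0 \cdot 19 \left(1 + \left(4 + 0\right)^{2}\right) 2 = 0 \left(1 + 4^{2}\right) 2 = 0 \left(1 + 16\right) 2 = 0 \cdot 17 \cdot 2 = 0 \cdot 34 = 0$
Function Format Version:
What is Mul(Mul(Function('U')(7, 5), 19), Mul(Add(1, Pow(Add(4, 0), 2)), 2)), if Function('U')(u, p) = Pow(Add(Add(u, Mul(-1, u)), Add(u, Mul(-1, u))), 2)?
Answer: 0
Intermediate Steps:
Function('U')(u, p) = 0 (Function('U')(u, p) = Pow(Add(0, 0), 2) = Pow(0, 2) = 0)
Mul(Mul(Function('U')(7, 5), 19), Mul(Add(1, Pow(Add(4, 0), 2)), 2)) = Mul(Mul(0, 19), Mul(Add(1, Pow(Add(4, 0), 2)), 2)) = Mul(0, Mul(Add(1, Pow(4, 2)), 2)) = Mul(0, Mul(Add(1, 16), 2)) = Mul(0, Mul(17, 2)) = Mul(0, 34) = 0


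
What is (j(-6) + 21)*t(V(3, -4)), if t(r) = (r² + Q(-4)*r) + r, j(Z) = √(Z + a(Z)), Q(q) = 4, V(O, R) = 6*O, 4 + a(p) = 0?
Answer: 8694 + 414*I*√10 ≈ 8694.0 + 1309.2*I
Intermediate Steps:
a(p) = -4 (a(p) = -4 + 0 = -4)
j(Z) = √(-4 + Z) (j(Z) = √(Z - 4) = √(-4 + Z))
t(r) = r² + 5*r (t(r) = (r² + 4*r) + r = r² + 5*r)
(j(-6) + 21)*t(V(3, -4)) = (√(-4 - 6) + 21)*((6*3)*(5 + 6*3)) = (√(-10) + 21)*(18*(5 + 18)) = (I*√10 + 21)*(18*23) = (21 + I*√10)*414 = 8694 + 414*I*√10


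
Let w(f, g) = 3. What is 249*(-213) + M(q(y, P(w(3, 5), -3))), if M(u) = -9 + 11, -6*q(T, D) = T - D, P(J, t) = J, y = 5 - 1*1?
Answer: -53035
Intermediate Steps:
y = 4 (y = 5 - 1 = 4)
q(T, D) = -T/6 + D/6 (q(T, D) = -(T - D)/6 = -T/6 + D/6)
M(u) = 2
249*(-213) + M(q(y, P(w(3, 5), -3))) = 249*(-213) + 2 = -53037 + 2 = -53035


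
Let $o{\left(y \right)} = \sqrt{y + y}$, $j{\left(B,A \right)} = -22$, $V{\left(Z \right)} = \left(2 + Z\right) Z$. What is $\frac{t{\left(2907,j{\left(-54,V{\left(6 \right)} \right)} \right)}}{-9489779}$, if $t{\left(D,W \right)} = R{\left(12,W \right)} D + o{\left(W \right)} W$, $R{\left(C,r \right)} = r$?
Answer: $\frac{63954}{9489779} + \frac{44 i \sqrt{11}}{9489779} \approx 0.0067393 + 1.5378 \cdot 10^{-5} i$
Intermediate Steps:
$V{\left(Z \right)} = Z \left(2 + Z\right)$
$o{\left(y \right)} = \sqrt{2} \sqrt{y}$ ($o{\left(y \right)} = \sqrt{2 y} = \sqrt{2} \sqrt{y}$)
$t{\left(D,W \right)} = D W + \sqrt{2} W^{\frac{3}{2}}$ ($t{\left(D,W \right)} = W D + \sqrt{2} \sqrt{W} W = D W + \sqrt{2} W^{\frac{3}{2}}$)
$\frac{t{\left(2907,j{\left(-54,V{\left(6 \right)} \right)} \right)}}{-9489779} = \frac{2907 \left(-22\right) + \sqrt{2} \left(-22\right)^{\frac{3}{2}}}{-9489779} = \left(-63954 + \sqrt{2} \left(- 22 i \sqrt{22}\right)\right) \left(- \frac{1}{9489779}\right) = \left(-63954 - 44 i \sqrt{11}\right) \left(- \frac{1}{9489779}\right) = \frac{63954}{9489779} + \frac{44 i \sqrt{11}}{9489779}$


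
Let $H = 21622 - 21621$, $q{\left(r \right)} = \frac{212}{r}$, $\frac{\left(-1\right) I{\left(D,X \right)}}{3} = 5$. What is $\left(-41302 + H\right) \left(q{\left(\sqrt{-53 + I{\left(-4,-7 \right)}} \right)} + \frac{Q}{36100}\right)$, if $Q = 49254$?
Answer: $- \frac{1017119727}{18050} + \frac{4377906 i \sqrt{17}}{17} \approx -56350.0 + 1.0618 \cdot 10^{6} i$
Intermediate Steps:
$I{\left(D,X \right)} = -15$ ($I{\left(D,X \right)} = \left(-3\right) 5 = -15$)
$H = 1$ ($H = 21622 - 21621 = 1$)
$\left(-41302 + H\right) \left(q{\left(\sqrt{-53 + I{\left(-4,-7 \right)}} \right)} + \frac{Q}{36100}\right) = \left(-41302 + 1\right) \left(\frac{212}{\sqrt{-53 - 15}} + \frac{49254}{36100}\right) = - 41301 \left(\frac{212}{\sqrt{-68}} + 49254 \cdot \frac{1}{36100}\right) = - 41301 \left(\frac{212}{2 i \sqrt{17}} + \frac{24627}{18050}\right) = - 41301 \left(212 \left(- \frac{i \sqrt{17}}{34}\right) + \frac{24627}{18050}\right) = - 41301 \left(- \frac{106 i \sqrt{17}}{17} + \frac{24627}{18050}\right) = - 41301 \left(\frac{24627}{18050} - \frac{106 i \sqrt{17}}{17}\right) = - \frac{1017119727}{18050} + \frac{4377906 i \sqrt{17}}{17}$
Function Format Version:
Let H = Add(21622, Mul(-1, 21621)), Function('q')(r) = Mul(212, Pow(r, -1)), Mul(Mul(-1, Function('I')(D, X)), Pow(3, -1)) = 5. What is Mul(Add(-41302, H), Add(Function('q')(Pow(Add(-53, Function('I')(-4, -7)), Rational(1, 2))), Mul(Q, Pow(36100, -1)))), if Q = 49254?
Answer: Add(Rational(-1017119727, 18050), Mul(Rational(4377906, 17), I, Pow(17, Rational(1, 2)))) ≈ Add(-56350., Mul(1.0618e+6, I))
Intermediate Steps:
Function('I')(D, X) = -15 (Function('I')(D, X) = Mul(-3, 5) = -15)
H = 1 (H = Add(21622, -21621) = 1)
Mul(Add(-41302, H), Add(Function('q')(Pow(Add(-53, Function('I')(-4, -7)), Rational(1, 2))), Mul(Q, Pow(36100, -1)))) = Mul(Add(-41302, 1), Add(Mul(212, Pow(Pow(Add(-53, -15), Rational(1, 2)), -1)), Mul(49254, Pow(36100, -1)))) = Mul(-41301, Add(Mul(212, Pow(Pow(-68, Rational(1, 2)), -1)), Mul(49254, Rational(1, 36100)))) = Mul(-41301, Add(Mul(212, Pow(Mul(2, I, Pow(17, Rational(1, 2))), -1)), Rational(24627, 18050))) = Mul(-41301, Add(Mul(212, Mul(Rational(-1, 34), I, Pow(17, Rational(1, 2)))), Rational(24627, 18050))) = Mul(-41301, Add(Mul(Rational(-106, 17), I, Pow(17, Rational(1, 2))), Rational(24627, 18050))) = Mul(-41301, Add(Rational(24627, 18050), Mul(Rational(-106, 17), I, Pow(17, Rational(1, 2))))) = Add(Rational(-1017119727, 18050), Mul(Rational(4377906, 17), I, Pow(17, Rational(1, 2))))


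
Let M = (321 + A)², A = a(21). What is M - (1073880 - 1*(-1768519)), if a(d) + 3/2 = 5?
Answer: -10948395/4 ≈ -2.7371e+6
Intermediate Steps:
a(d) = 7/2 (a(d) = -3/2 + 5 = 7/2)
A = 7/2 ≈ 3.5000
M = 421201/4 (M = (321 + 7/2)² = (649/2)² = 421201/4 ≈ 1.0530e+5)
M - (1073880 - 1*(-1768519)) = 421201/4 - (1073880 - 1*(-1768519)) = 421201/4 - (1073880 + 1768519) = 421201/4 - 1*2842399 = 421201/4 - 2842399 = -10948395/4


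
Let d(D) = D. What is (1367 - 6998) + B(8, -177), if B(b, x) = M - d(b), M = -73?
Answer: -5712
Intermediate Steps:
B(b, x) = -73 - b
(1367 - 6998) + B(8, -177) = (1367 - 6998) + (-73 - 1*8) = -5631 + (-73 - 8) = -5631 - 81 = -5712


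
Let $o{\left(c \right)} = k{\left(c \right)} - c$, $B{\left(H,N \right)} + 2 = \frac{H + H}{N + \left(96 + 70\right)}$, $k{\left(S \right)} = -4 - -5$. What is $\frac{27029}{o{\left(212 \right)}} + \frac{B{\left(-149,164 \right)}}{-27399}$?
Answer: $- \frac{122193548146}{953896185} \approx -128.1$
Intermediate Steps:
$k{\left(S \right)} = 1$ ($k{\left(S \right)} = -4 + 5 = 1$)
$B{\left(H,N \right)} = -2 + \frac{2 H}{166 + N}$ ($B{\left(H,N \right)} = -2 + \frac{H + H}{N + \left(96 + 70\right)} = -2 + \frac{2 H}{N + 166} = -2 + \frac{2 H}{166 + N}$)
$o{\left(c \right)} = 1 - c$
$\frac{27029}{o{\left(212 \right)}} + \frac{B{\left(-149,164 \right)}}{-27399} = \frac{27029}{1 - 212} + \frac{2 \frac{1}{166 + 164} \left(-166 - 149 - 164\right)}{-27399} = \frac{27029}{1 - 212} + \frac{2 \left(-166 - 149 - 164\right)}{330} \left(- \frac{1}{27399}\right) = \frac{27029}{-211} + 2 \cdot \frac{1}{330} \left(-479\right) \left(- \frac{1}{27399}\right) = 27029 \left(- \frac{1}{211}\right) - - \frac{479}{4520835} = - \frac{27029}{211} + \frac{479}{4520835} = - \frac{122193548146}{953896185}$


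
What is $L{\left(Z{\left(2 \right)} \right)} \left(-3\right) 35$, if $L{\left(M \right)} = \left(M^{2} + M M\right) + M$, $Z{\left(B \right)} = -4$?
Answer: $-2940$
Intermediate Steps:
$L{\left(M \right)} = M + 2 M^{2}$ ($L{\left(M \right)} = \left(M^{2} + M^{2}\right) + M = 2 M^{2} + M = M + 2 M^{2}$)
$L{\left(Z{\left(2 \right)} \right)} \left(-3\right) 35 = - 4 \left(1 + 2 \left(-4\right)\right) \left(-3\right) 35 = - 4 \left(1 - 8\right) \left(-3\right) 35 = \left(-4\right) \left(-7\right) \left(-3\right) 35 = 28 \left(-3\right) 35 = \left(-84\right) 35 = -2940$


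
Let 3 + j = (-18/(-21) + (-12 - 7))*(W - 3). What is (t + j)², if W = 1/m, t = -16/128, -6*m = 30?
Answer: 236575161/78400 ≈ 3017.5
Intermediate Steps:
m = -5 (m = -⅙*30 = -5)
t = -⅛ (t = -16*1/128 = -⅛ ≈ -0.12500)
W = -⅕ (W = 1/(-5) = -⅕ ≈ -0.20000)
j = 1927/35 (j = -3 + (-18/(-21) + (-12 - 7))*(-⅕ - 3) = -3 + (-18*(-1/21) - 19)*(-16/5) = -3 + (6/7 - 19)*(-16/5) = -3 - 127/7*(-16/5) = -3 + 2032/35 = 1927/35 ≈ 55.057)
(t + j)² = (-⅛ + 1927/35)² = (15381/280)² = 236575161/78400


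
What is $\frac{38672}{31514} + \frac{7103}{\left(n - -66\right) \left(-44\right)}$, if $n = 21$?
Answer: $- \frac{37903763}{60317796} \approx -0.6284$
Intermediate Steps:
$\frac{38672}{31514} + \frac{7103}{\left(n - -66\right) \left(-44\right)} = \frac{38672}{31514} + \frac{7103}{\left(21 - -66\right) \left(-44\right)} = 38672 \cdot \frac{1}{31514} + \frac{7103}{\left(21 + 66\right) \left(-44\right)} = \frac{19336}{15757} + \frac{7103}{87 \left(-44\right)} = \frac{19336}{15757} + \frac{7103}{-3828} = \frac{19336}{15757} + 7103 \left(- \frac{1}{3828}\right) = \frac{19336}{15757} - \frac{7103}{3828} = - \frac{37903763}{60317796}$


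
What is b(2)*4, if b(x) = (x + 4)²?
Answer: 144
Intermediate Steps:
b(x) = (4 + x)²
b(2)*4 = (4 + 2)²*4 = 6²*4 = 36*4 = 144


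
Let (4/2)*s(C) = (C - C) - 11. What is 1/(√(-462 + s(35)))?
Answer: -I*√1870/935 ≈ -0.04625*I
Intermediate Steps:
s(C) = -11/2 (s(C) = ((C - C) - 11)/2 = (0 - 11)/2 = (½)*(-11) = -11/2)
1/(√(-462 + s(35))) = 1/(√(-462 - 11/2)) = 1/(√(-935/2)) = 1/(I*√1870/2) = -I*√1870/935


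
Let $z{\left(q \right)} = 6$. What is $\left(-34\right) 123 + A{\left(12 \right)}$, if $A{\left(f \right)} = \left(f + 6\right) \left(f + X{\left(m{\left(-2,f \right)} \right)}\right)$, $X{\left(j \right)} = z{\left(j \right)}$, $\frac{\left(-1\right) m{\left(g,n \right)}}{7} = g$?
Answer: $-3858$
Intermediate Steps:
$m{\left(g,n \right)} = - 7 g$
$X{\left(j \right)} = 6$
$A{\left(f \right)} = \left(6 + f\right)^{2}$ ($A{\left(f \right)} = \left(f + 6\right) \left(f + 6\right) = \left(6 + f\right) \left(6 + f\right) = \left(6 + f\right)^{2}$)
$\left(-34\right) 123 + A{\left(12 \right)} = \left(-34\right) 123 + \left(36 + 12^{2} + 12 \cdot 12\right) = -4182 + \left(36 + 144 + 144\right) = -4182 + 324 = -3858$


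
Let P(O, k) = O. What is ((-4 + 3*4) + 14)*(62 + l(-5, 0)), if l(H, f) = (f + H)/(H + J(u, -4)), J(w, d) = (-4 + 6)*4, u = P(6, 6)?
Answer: 3982/3 ≈ 1327.3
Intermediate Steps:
u = 6
J(w, d) = 8 (J(w, d) = 2*4 = 8)
l(H, f) = (H + f)/(8 + H) (l(H, f) = (f + H)/(H + 8) = (H + f)/(8 + H))
((-4 + 3*4) + 14)*(62 + l(-5, 0)) = ((-4 + 3*4) + 14)*(62 + (-5 + 0)/(8 - 5)) = ((-4 + 12) + 14)*(62 - 5/3) = (8 + 14)*(62 + (⅓)*(-5)) = 22*(62 - 5/3) = 22*(181/3) = 3982/3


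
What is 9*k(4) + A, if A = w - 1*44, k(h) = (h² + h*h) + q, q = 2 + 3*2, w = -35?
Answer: 281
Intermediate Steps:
q = 8 (q = 2 + 6 = 8)
k(h) = 8 + 2*h² (k(h) = (h² + h*h) + 8 = (h² + h²) + 8 = 2*h² + 8 = 8 + 2*h²)
A = -79 (A = -35 - 1*44 = -35 - 44 = -79)
9*k(4) + A = 9*(8 + 2*4²) - 79 = 9*(8 + 2*16) - 79 = 9*(8 + 32) - 79 = 9*40 - 79 = 360 - 79 = 281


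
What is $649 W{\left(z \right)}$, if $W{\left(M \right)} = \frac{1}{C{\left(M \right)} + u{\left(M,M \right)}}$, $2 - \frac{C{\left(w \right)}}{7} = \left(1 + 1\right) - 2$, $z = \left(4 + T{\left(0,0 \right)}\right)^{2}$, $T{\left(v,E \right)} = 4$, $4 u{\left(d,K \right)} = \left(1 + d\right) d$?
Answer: $\frac{649}{1054} \approx 0.61575$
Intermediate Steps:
$u{\left(d,K \right)} = \frac{d \left(1 + d\right)}{4}$ ($u{\left(d,K \right)} = \frac{\left(1 + d\right) d}{4} = \frac{d \left(1 + d\right)}{4}$)
$z = 64$ ($z = \left(4 + 4\right)^{2} = 8^{2} = 64$)
$C{\left(w \right)} = 14$ ($C{\left(w \right)} = 14 - 7 \left(\left(1 + 1\right) - 2\right) = 14 - 7 \left(2 - 2\right) = 14 - 0 = 14 + 0 = 14$)
$W{\left(M \right)} = \frac{1}{14 + \frac{M \left(1 + M\right)}{4}}$
$649 W{\left(z \right)} = 649 \frac{4}{56 + 64 \left(1 + 64\right)} = 649 \frac{4}{56 + 64 \cdot 65} = 649 \frac{4}{56 + 4160} = 649 \cdot \frac{4}{4216} = 649 \cdot 4 \cdot \frac{1}{4216} = 649 \cdot \frac{1}{1054} = \frac{649}{1054}$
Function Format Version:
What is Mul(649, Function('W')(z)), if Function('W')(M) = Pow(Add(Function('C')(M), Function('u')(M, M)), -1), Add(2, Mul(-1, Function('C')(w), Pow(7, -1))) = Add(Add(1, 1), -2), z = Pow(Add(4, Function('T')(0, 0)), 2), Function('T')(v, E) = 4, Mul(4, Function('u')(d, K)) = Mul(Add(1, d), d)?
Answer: Rational(649, 1054) ≈ 0.61575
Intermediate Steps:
Function('u')(d, K) = Mul(Rational(1, 4), d, Add(1, d)) (Function('u')(d, K) = Mul(Rational(1, 4), Mul(Add(1, d), d)) = Mul(Rational(1, 4), Mul(d, Add(1, d))) = Mul(Rational(1, 4), d, Add(1, d)))
z = 64 (z = Pow(Add(4, 4), 2) = Pow(8, 2) = 64)
Function('C')(w) = 14 (Function('C')(w) = Add(14, Mul(-7, Add(Add(1, 1), -2))) = Add(14, Mul(-7, Add(2, -2))) = Add(14, Mul(-7, 0)) = Add(14, 0) = 14)
Function('W')(M) = Pow(Add(14, Mul(Rational(1, 4), M, Add(1, M))), -1)
Mul(649, Function('W')(z)) = Mul(649, Mul(4, Pow(Add(56, Mul(64, Add(1, 64))), -1))) = Mul(649, Mul(4, Pow(Add(56, Mul(64, 65)), -1))) = Mul(649, Mul(4, Pow(Add(56, 4160), -1))) = Mul(649, Mul(4, Pow(4216, -1))) = Mul(649, Mul(4, Rational(1, 4216))) = Mul(649, Rational(1, 1054)) = Rational(649, 1054)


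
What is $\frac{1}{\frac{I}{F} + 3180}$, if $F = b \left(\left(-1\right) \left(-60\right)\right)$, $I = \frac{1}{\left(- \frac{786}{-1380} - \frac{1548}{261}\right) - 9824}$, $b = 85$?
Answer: $\frac{33436538910}{106328193733133} \approx 0.00031447$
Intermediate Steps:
$I = - \frac{6670}{65561841}$ ($I = \frac{1}{\left(\left(-786\right) \left(- \frac{1}{1380}\right) - \frac{172}{29}\right) - 9824} = \frac{1}{\left(\frac{131}{230} - \frac{172}{29}\right) - 9824} = \frac{1}{- \frac{35761}{6670} - 9824} = \frac{1}{- \frac{65561841}{6670}} = - \frac{6670}{65561841} \approx -0.00010174$)
$F = 5100$ ($F = 85 \left(\left(-1\right) \left(-60\right)\right) = 85 \cdot 60 = 5100$)
$\frac{1}{\frac{I}{F} + 3180} = \frac{1}{- \frac{6670}{65561841 \cdot 5100} + 3180} = \frac{1}{\left(- \frac{6670}{65561841}\right) \frac{1}{5100} + 3180} = \frac{1}{- \frac{667}{33436538910} + 3180} = \frac{1}{\frac{106328193733133}{33436538910}} = \frac{33436538910}{106328193733133}$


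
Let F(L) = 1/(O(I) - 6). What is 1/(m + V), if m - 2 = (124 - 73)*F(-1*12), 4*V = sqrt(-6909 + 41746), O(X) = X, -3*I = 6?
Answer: 280/138123 + 16*sqrt(34837)/138123 ≈ 0.023648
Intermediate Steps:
I = -2 (I = -1/3*6 = -2)
V = sqrt(34837)/4 (V = sqrt(-6909 + 41746)/4 = sqrt(34837)/4 ≈ 46.662)
F(L) = -1/8 (F(L) = 1/(-2 - 6) = 1/(-8) = -1/8)
m = -35/8 (m = 2 + (124 - 73)*(-1/8) = 2 + 51*(-1/8) = 2 - 51/8 = -35/8 ≈ -4.3750)
1/(m + V) = 1/(-35/8 + sqrt(34837)/4)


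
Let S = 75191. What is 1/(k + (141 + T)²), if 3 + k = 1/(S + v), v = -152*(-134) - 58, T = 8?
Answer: 95501/2119931199 ≈ 4.5049e-5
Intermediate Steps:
v = 20310 (v = 20368 - 58 = 20310)
k = -286502/95501 (k = -3 + 1/(75191 + 20310) = -3 + 1/95501 = -286502/95501 ≈ -3.0000)
1/(k + (141 + T)²) = 1/(-286502/95501 + (141 + 8)²) = 1/(-286502/95501 + 149²) = 1/(-286502/95501 + 22201) = 1/(2119931199/95501) = 95501/2119931199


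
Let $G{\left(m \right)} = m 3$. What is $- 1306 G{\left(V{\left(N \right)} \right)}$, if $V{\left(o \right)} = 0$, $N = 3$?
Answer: $0$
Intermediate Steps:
$G{\left(m \right)} = 3 m$
$- 1306 G{\left(V{\left(N \right)} \right)} = - 1306 \cdot 3 \cdot 0 = \left(-1306\right) 0 = 0$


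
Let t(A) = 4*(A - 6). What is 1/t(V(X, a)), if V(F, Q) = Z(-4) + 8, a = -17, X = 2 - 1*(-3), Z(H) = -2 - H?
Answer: 1/16 ≈ 0.062500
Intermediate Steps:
X = 5 (X = 2 + 3 = 5)
V(F, Q) = 10 (V(F, Q) = (-2 - 1*(-4)) + 8 = (-2 + 4) + 8 = 2 + 8 = 10)
t(A) = -24 + 4*A (t(A) = 4*(-6 + A) = -24 + 4*A)
1/t(V(X, a)) = 1/(-24 + 4*10) = 1/(-24 + 40) = 1/16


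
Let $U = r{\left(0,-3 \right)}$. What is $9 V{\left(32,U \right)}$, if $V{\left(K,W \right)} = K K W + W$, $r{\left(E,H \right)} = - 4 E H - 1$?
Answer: $-9225$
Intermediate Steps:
$r{\left(E,H \right)} = -1 - 4 E H$ ($r{\left(E,H \right)} = - 4 E H - 1 = -1 - 4 E H$)
$U = -1$ ($U = -1 - 0 \left(-3\right) = -1 + 0 = -1$)
$V{\left(K,W \right)} = W + W K^{2}$ ($V{\left(K,W \right)} = K^{2} W + W = W K^{2} + W = W + W K^{2}$)
$9 V{\left(32,U \right)} = 9 \left(- (1 + 32^{2})\right) = 9 \left(- (1 + 1024)\right) = 9 \left(\left(-1\right) 1025\right) = 9 \left(-1025\right) = -9225$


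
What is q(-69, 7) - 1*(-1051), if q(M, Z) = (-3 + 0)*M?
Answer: 1258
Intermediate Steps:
q(M, Z) = -3*M
q(-69, 7) - 1*(-1051) = -3*(-69) - 1*(-1051) = 207 + 1051 = 1258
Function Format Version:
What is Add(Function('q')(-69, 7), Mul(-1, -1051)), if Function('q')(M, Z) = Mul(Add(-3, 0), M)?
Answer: 1258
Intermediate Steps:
Function('q')(M, Z) = Mul(-3, M)
Add(Function('q')(-69, 7), Mul(-1, -1051)) = Add(Mul(-3, -69), Mul(-1, -1051)) = Add(207, 1051) = 1258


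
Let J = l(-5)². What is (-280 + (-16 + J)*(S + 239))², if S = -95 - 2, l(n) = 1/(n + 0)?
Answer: 4052340964/625 ≈ 6.4837e+6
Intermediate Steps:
l(n) = 1/n
S = -97
J = 1/25 (J = (1/(-5))² = (-⅕)² = 1/25 ≈ 0.040000)
(-280 + (-16 + J)*(S + 239))² = (-280 + (-16 + 1/25)*(-97 + 239))² = (-280 - 399/25*142)² = (-280 - 56658/25)² = (-63658/25)² = 4052340964/625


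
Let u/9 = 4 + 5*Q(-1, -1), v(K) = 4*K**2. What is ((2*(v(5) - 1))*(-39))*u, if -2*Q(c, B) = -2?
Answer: -625482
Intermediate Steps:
Q(c, B) = 1 (Q(c, B) = -1/2*(-2) = 1)
u = 81 (u = 9*(4 + 5*1) = 9*(4 + 5) = 9*9 = 81)
((2*(v(5) - 1))*(-39))*u = ((2*(4*5**2 - 1))*(-39))*81 = ((2*(4*25 - 1))*(-39))*81 = ((2*(100 - 1))*(-39))*81 = ((2*99)*(-39))*81 = (198*(-39))*81 = -7722*81 = -625482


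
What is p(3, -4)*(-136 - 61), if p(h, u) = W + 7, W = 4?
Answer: -2167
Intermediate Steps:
p(h, u) = 11 (p(h, u) = 4 + 7 = 11)
p(3, -4)*(-136 - 61) = 11*(-136 - 61) = 11*(-197) = -2167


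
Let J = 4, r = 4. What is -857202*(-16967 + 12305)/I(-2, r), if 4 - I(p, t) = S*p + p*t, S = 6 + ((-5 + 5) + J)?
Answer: 999068931/8 ≈ 1.2488e+8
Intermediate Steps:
S = 10 (S = 6 + ((-5 + 5) + 4) = 6 + (0 + 4) = 6 + 4 = 10)
I(p, t) = 4 - 10*p - p*t (I(p, t) = 4 - (10*p + p*t) = 4 + (-10*p - p*t) = 4 - 10*p - p*t)
-857202*(-16967 + 12305)/I(-2, r) = -857202*(-16967 + 12305)/(4 - 10*(-2) - 1*(-2)*4) = -857202*(-4662/(4 + 20 + 8)) = -857202/((-1/4662*32)) = -857202/(-16/2331) = -857202*(-2331/16) = 999068931/8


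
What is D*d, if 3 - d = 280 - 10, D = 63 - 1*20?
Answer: -11481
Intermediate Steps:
D = 43 (D = 63 - 20 = 43)
d = -267 (d = 3 - (280 - 10) = 3 - 1*270 = 3 - 270 = -267)
D*d = 43*(-267) = -11481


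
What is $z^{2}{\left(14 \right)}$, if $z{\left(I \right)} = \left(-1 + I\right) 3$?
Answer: $1521$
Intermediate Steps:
$z{\left(I \right)} = -3 + 3 I$
$z^{2}{\left(14 \right)} = \left(-3 + 3 \cdot 14\right)^{2} = \left(-3 + 42\right)^{2} = 39^{2} = 1521$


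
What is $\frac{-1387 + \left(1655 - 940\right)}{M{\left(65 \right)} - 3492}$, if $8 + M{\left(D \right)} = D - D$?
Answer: $\frac{24}{125} \approx 0.192$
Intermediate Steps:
$M{\left(D \right)} = -8$ ($M{\left(D \right)} = -8 + \left(D - D\right) = -8 + 0 = -8$)
$\frac{-1387 + \left(1655 - 940\right)}{M{\left(65 \right)} - 3492} = \frac{-1387 + \left(1655 - 940\right)}{-8 - 3492} = \frac{-1387 + 715}{-3500} = \left(-672\right) \left(- \frac{1}{3500}\right) = \frac{24}{125}$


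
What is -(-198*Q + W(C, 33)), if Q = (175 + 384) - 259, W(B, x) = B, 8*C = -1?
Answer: 475201/8 ≈ 59400.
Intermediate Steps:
C = -⅛ (C = (⅛)*(-1) = -⅛ ≈ -0.12500)
Q = 300 (Q = 559 - 259 = 300)
-(-198*Q + W(C, 33)) = -(-198*300 - ⅛) = -(-59400 - ⅛) = -1*(-475201/8) = 475201/8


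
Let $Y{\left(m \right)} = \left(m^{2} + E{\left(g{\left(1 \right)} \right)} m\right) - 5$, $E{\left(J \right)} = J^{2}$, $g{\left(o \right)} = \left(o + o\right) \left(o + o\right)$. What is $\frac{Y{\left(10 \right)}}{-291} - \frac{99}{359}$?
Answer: $- \frac{40118}{34823} \approx -1.1521$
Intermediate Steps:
$g{\left(o \right)} = 4 o^{2}$ ($g{\left(o \right)} = 2 o 2 o = 4 o^{2}$)
$Y{\left(m \right)} = -5 + m^{2} + 16 m$ ($Y{\left(m \right)} = \left(m^{2} + \left(4 \cdot 1^{2}\right)^{2} m\right) - 5 = \left(m^{2} + \left(4 \cdot 1\right)^{2} m\right) - 5 = \left(m^{2} + 4^{2} m\right) - 5 = \left(m^{2} + 16 m\right) - 5 = -5 + m^{2} + 16 m$)
$\frac{Y{\left(10 \right)}}{-291} - \frac{99}{359} = \frac{-5 + 10^{2} + 16 \cdot 10}{-291} - \frac{99}{359} = \left(-5 + 100 + 160\right) \left(- \frac{1}{291}\right) - \frac{99}{359} = 255 \left(- \frac{1}{291}\right) - \frac{99}{359} = - \frac{85}{97} - \frac{99}{359} = - \frac{40118}{34823}$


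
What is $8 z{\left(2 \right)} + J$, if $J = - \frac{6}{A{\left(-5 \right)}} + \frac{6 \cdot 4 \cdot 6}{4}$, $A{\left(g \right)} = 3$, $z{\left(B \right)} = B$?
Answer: $50$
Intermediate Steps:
$J = 34$ ($J = - \frac{6}{3} + \frac{6 \cdot 4 \cdot 6}{4} = \left(-6\right) \frac{1}{3} + 24 \cdot 6 \cdot \frac{1}{4} = -2 + 144 \cdot \frac{1}{4} = -2 + 36 = 34$)
$8 z{\left(2 \right)} + J = 8 \cdot 2 + 34 = 16 + 34 = 50$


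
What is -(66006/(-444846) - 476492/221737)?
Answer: 37766922109/16439802917 ≈ 2.2973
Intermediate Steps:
-(66006/(-444846) - 476492/221737) = -(66006*(-1/444846) - 476492*1/221737) = -(-11001/74141 - 476492/221737) = -1*(-37766922109/16439802917) = 37766922109/16439802917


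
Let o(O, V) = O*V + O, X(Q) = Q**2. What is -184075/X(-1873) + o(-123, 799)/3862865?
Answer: -211251353695/2710285745917 ≈ -0.077944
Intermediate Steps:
o(O, V) = O + O*V
-184075/X(-1873) + o(-123, 799)/3862865 = -184075/((-1873)**2) - 123*(1 + 799)/3862865 = -184075/3508129 - 123*800*(1/3862865) = -184075*1/3508129 - 98400*1/3862865 = -184075/3508129 - 19680/772573 = -211251353695/2710285745917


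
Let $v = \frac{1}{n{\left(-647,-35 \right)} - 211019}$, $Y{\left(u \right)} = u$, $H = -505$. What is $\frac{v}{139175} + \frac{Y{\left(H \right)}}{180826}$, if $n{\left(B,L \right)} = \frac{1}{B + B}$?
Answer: $- \frac{19191479301079969}{6871917611457068850} \approx -0.0027927$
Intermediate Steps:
$n{\left(B,L \right)} = \frac{1}{2 B}$
$v = - \frac{1294}{273058587}$ ($v = \frac{1}{\frac{1}{2 \left(-647\right)} - 211019} = \frac{1}{\frac{1}{2} \left(- \frac{1}{647}\right) - 211019} = \frac{1}{- \frac{1}{1294} - 211019} = \frac{1}{- \frac{273058587}{1294}} = - \frac{1294}{273058587} \approx -4.7389 \cdot 10^{-6}$)
$\frac{v}{139175} + \frac{Y{\left(H \right)}}{180826} = - \frac{1294}{273058587 \cdot 139175} - \frac{505}{180826} = \left(- \frac{1294}{273058587}\right) \frac{1}{139175} - \frac{505}{180826} = - \frac{1294}{38002928845725} - \frac{505}{180826} = - \frac{19191479301079969}{6871917611457068850}$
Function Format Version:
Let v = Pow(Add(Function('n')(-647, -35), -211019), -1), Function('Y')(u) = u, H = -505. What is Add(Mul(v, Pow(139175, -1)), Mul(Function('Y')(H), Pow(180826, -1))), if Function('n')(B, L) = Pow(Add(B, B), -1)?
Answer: Rational(-19191479301079969, 6871917611457068850) ≈ -0.0027927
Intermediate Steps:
Function('n')(B, L) = Mul(Rational(1, 2), Pow(B, -1)) (Function('n')(B, L) = Pow(Mul(2, B), -1) = Mul(Rational(1, 2), Pow(B, -1)))
v = Rational(-1294, 273058587) (v = Pow(Add(Mul(Rational(1, 2), Pow(-647, -1)), -211019), -1) = Pow(Add(Mul(Rational(1, 2), Rational(-1, 647)), -211019), -1) = Pow(Add(Rational(-1, 1294), -211019), -1) = Pow(Rational(-273058587, 1294), -1) = Rational(-1294, 273058587) ≈ -4.7389e-6)
Add(Mul(v, Pow(139175, -1)), Mul(Function('Y')(H), Pow(180826, -1))) = Add(Mul(Rational(-1294, 273058587), Pow(139175, -1)), Mul(-505, Pow(180826, -1))) = Add(Mul(Rational(-1294, 273058587), Rational(1, 139175)), Mul(-505, Rational(1, 180826))) = Add(Rational(-1294, 38002928845725), Rational(-505, 180826)) = Rational(-19191479301079969, 6871917611457068850)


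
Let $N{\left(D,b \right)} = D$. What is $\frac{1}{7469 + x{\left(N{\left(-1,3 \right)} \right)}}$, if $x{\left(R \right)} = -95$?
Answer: $\frac{1}{7374} \approx 0.00013561$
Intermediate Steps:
$\frac{1}{7469 + x{\left(N{\left(-1,3 \right)} \right)}} = \frac{1}{7469 - 95} = \frac{1}{7374}$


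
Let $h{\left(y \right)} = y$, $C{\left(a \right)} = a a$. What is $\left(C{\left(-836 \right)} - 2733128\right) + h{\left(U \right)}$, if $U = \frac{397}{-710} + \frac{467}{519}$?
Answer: $- \frac{749594024153}{368490} \approx -2.0342 \cdot 10^{6}$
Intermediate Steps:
$C{\left(a \right)} = a^{2}$
$U = \frac{125527}{368490}$ ($U = 397 \left(- \frac{1}{710}\right) + 467 \cdot \frac{1}{519} = - \frac{397}{710} + \frac{467}{519} = \frac{125527}{368490} \approx 0.34065$)
$\left(C{\left(-836 \right)} - 2733128\right) + h{\left(U \right)} = \left(\left(-836\right)^{2} - 2733128\right) + \frac{125527}{368490} = \left(698896 - 2733128\right) + \frac{125527}{368490} = -2034232 + \frac{125527}{368490} = - \frac{749594024153}{368490}$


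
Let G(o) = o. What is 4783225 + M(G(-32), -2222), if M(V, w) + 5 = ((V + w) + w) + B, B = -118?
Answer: 4778626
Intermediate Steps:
M(V, w) = -123 + V + 2*w (M(V, w) = -5 + (((V + w) + w) - 118) = -5 + ((V + 2*w) - 118) = -5 + (-118 + V + 2*w) = -123 + V + 2*w)
4783225 + M(G(-32), -2222) = 4783225 + (-123 - 32 + 2*(-2222)) = 4783225 + (-123 - 32 - 4444) = 4783225 - 4599 = 4778626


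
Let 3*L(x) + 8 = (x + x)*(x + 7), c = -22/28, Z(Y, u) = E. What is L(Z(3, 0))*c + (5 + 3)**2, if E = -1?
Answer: 1454/21 ≈ 69.238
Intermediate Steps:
Z(Y, u) = -1
c = -11/14 (c = -22*1/28 = -11/14 ≈ -0.78571)
L(x) = -8/3 + 2*x*(7 + x)/3 (L(x) = -8/3 + ((x + x)*(x + 7))/3 = -8/3 + ((2*x)*(7 + x))/3 = -8/3 + (2*x*(7 + x))/3 = -8/3 + 2*x*(7 + x)/3)
L(Z(3, 0))*c + (5 + 3)**2 = (-8/3 + (2/3)*(-1)**2 + (14/3)*(-1))*(-11/14) + (5 + 3)**2 = (-8/3 + (2/3)*1 - 14/3)*(-11/14) + 8**2 = (-8/3 + 2/3 - 14/3)*(-11/14) + 64 = -20/3*(-11/14) + 64 = 110/21 + 64 = 1454/21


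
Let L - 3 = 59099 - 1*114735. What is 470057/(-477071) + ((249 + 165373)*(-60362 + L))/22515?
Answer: -4594073224491/5384087 ≈ -8.5327e+5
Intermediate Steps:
L = -55633 (L = 3 + (59099 - 1*114735) = 3 + (59099 - 114735) = 3 - 55636 = -55633)
470057/(-477071) + ((249 + 165373)*(-60362 + L))/22515 = 470057/(-477071) + ((249 + 165373)*(-60362 - 55633))/22515 = 470057*(-1/477071) + (165622*(-115995))*(1/22515) = -67151/68153 - 19211323890*1/22515 = -67151/68153 - 67408154/79 = -4594073224491/5384087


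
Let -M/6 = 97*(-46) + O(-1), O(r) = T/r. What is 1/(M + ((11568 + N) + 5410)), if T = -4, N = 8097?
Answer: 1/51823 ≈ 1.9296e-5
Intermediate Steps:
O(r) = -4/r
M = 26748 (M = -6*(97*(-46) - 4/(-1)) = -6*(-4462 - 4*(-1)) = -6*(-4462 + 4) = -6*(-4458) = 26748)
1/(M + ((11568 + N) + 5410)) = 1/(26748 + ((11568 + 8097) + 5410)) = 1/(26748 + (19665 + 5410)) = 1/(26748 + 25075) = 1/51823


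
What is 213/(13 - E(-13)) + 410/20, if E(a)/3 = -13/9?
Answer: 1705/52 ≈ 32.788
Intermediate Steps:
E(a) = -13/3 (E(a) = 3*(-13/9) = -13/3)
213/(13 - E(-13)) + 410/20 = 213/(13 - 1*(-13/3)) + 410/20 = 213/(13 + 13/3) + 410*(1/20) = 213/(52/3) + 41/2 = 213*(3/52) + 41/2 = 639/52 + 41/2 = 1705/52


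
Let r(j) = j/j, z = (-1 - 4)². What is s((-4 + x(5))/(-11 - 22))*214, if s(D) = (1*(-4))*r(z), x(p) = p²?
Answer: -856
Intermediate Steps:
z = 25 (z = (-5)² = 25)
r(j) = 1
s(D) = -4 (s(D) = (1*(-4))*1 = -4*1 = -4)
s((-4 + x(5))/(-11 - 22))*214 = -4*214 = -856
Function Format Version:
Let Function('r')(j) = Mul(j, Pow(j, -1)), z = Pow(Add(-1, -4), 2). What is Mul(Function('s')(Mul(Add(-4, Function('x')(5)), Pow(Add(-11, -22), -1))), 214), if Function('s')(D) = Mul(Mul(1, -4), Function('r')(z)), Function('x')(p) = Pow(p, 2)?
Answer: -856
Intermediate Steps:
z = 25 (z = Pow(-5, 2) = 25)
Function('r')(j) = 1
Function('s')(D) = -4 (Function('s')(D) = Mul(Mul(1, -4), 1) = Mul(-4, 1) = -4)
Mul(Function('s')(Mul(Add(-4, Function('x')(5)), Pow(Add(-11, -22), -1))), 214) = Mul(-4, 214) = -856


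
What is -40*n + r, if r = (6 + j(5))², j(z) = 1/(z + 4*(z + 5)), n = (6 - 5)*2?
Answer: -88559/2025 ≈ -43.733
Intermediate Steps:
n = 2 (n = 1*2 = 2)
j(z) = 1/(20 + 5*z) (j(z) = 1/(z + 4*(5 + z)) = 1/(z + (20 + 4*z)) = 1/(20 + 5*z))
r = 73441/2025 (r = (6 + 1/(5*(4 + 5)))² = (6 + (⅕)/9)² = (6 + (⅕)*(⅑))² = (6 + 1/45)² = (271/45)² = 73441/2025 ≈ 36.267)
-40*n + r = -40*2 + 73441/2025 = -80 + 73441/2025 = -88559/2025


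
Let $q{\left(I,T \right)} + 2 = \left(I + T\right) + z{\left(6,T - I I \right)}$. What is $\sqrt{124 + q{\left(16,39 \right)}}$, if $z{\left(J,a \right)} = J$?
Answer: $\sqrt{183} \approx 13.528$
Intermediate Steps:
$q{\left(I,T \right)} = 4 + I + T$ ($q{\left(I,T \right)} = -2 + \left(\left(I + T\right) + 6\right) = -2 + \left(6 + I + T\right) = 4 + I + T$)
$\sqrt{124 + q{\left(16,39 \right)}} = \sqrt{124 + \left(4 + 16 + 39\right)} = \sqrt{124 + 59} = \sqrt{183}$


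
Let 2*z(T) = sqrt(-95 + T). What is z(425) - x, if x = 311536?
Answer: -311536 + sqrt(330)/2 ≈ -3.1153e+5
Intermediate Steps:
z(T) = sqrt(-95 + T)/2
z(425) - x = sqrt(-95 + 425)/2 - 1*311536 = sqrt(330)/2 - 311536 = -311536 + sqrt(330)/2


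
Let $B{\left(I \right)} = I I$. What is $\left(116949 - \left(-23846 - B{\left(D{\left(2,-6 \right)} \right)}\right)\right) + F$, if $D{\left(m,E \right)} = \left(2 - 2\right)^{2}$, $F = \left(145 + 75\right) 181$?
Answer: $180615$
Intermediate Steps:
$F = 39820$ ($F = 220 \cdot 181 = 39820$)
$D{\left(m,E \right)} = 0$ ($D{\left(m,E \right)} = 0^{2} = 0$)
$B{\left(I \right)} = I^{2}$
$\left(116949 - \left(-23846 - B{\left(D{\left(2,-6 \right)} \right)}\right)\right) + F = \left(116949 + \left(\left(0^{2} + 30114\right) - 6268\right)\right) + 39820 = \left(116949 + \left(\left(0 + 30114\right) - 6268\right)\right) + 39820 = \left(116949 + \left(30114 - 6268\right)\right) + 39820 = \left(116949 + 23846\right) + 39820 = 140795 + 39820 = 180615$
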